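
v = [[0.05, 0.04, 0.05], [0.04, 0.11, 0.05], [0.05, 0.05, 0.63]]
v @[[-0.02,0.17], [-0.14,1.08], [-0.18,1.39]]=[[-0.02, 0.12], [-0.03, 0.2], [-0.12, 0.94]]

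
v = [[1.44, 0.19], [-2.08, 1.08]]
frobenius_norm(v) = 2.76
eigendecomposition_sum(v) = [[(0.72+0.11j), (0.09-0.2j)], [(-1.04+2.18j), (0.54+0.49j)]] + [[(0.72-0.11j), (0.09+0.2j)],[(-1.04-2.18j), 0.54-0.49j]]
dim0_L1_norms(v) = [3.52, 1.27]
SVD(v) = [[-0.49,  0.87], [0.87,  0.49]] @ diag([2.657815882248274, 0.7338356328693981]) @ [[-0.95, 0.32], [0.32, 0.95]]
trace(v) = 2.52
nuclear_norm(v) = 3.39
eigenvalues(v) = [(1.26+0.6j), (1.26-0.6j)]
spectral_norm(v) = 2.66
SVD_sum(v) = [[1.24, -0.42], [-2.19, 0.74]] + [[0.20, 0.61], [0.11, 0.34]]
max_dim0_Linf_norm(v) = 2.08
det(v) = 1.95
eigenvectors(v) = [[-0.08-0.28j, -0.08+0.28j],[(0.96+0j), (0.96-0j)]]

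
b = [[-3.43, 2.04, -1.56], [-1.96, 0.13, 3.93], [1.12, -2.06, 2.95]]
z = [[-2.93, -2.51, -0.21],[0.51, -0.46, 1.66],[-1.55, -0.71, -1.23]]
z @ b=[[14.73, -5.87, -5.91], [1.01, -2.44, 2.29], [5.33, -0.72, -4.0]]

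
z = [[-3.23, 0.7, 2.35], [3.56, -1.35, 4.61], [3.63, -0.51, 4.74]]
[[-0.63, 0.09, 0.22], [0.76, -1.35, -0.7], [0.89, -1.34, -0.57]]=z @[[0.24,-0.14,-0.07], [0.14,0.05,0.16], [0.02,-0.17,-0.05]]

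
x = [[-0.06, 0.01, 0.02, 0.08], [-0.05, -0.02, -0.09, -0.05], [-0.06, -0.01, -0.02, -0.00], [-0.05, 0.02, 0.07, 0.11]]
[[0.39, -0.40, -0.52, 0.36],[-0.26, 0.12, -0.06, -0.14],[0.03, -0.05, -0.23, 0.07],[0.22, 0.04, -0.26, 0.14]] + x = [[0.33, -0.39, -0.5, 0.44],[-0.31, 0.1, -0.15, -0.19],[-0.03, -0.06, -0.25, 0.07],[0.17, 0.06, -0.19, 0.25]]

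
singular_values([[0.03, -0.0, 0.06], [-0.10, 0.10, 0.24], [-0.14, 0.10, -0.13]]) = [0.29, 0.22, 0.01]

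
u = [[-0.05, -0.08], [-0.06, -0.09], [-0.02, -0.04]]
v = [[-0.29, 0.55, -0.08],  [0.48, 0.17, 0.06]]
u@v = [[-0.02,-0.04,-0.00], [-0.03,-0.05,-0.00], [-0.01,-0.02,-0.0]]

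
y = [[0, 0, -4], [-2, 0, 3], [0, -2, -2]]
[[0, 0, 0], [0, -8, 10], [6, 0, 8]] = y@[[0, 4, -5], [-3, 0, -4], [0, 0, 0]]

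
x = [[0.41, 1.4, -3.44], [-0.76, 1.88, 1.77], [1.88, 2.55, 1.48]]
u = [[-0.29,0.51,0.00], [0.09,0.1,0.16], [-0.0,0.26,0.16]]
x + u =[[0.12, 1.91, -3.44], [-0.67, 1.98, 1.93], [1.88, 2.81, 1.64]]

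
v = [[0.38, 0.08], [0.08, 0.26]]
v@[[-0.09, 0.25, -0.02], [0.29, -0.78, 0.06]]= [[-0.01,0.03,-0.00],[0.07,-0.18,0.01]]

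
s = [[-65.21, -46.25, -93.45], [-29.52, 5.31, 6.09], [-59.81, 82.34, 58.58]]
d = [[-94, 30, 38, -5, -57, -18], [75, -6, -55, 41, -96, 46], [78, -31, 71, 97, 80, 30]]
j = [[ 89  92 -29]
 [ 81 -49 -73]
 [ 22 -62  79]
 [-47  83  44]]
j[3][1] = 83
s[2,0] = -59.81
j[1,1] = -49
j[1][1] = -49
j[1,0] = 81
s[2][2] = 58.58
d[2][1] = -31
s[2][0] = -59.81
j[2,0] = 22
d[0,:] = [-94, 30, 38, -5, -57, -18]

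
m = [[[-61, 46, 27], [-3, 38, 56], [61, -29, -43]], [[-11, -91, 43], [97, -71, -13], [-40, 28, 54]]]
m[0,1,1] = 38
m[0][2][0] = 61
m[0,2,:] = [61, -29, -43]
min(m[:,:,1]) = -91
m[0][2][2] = -43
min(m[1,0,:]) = -91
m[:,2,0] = [61, -40]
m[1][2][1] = 28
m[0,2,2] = -43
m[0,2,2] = -43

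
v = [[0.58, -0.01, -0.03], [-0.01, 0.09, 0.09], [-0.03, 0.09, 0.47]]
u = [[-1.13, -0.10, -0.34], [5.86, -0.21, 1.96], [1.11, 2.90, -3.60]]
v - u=[[1.71, 0.09, 0.31], [-5.87, 0.30, -1.87], [-1.14, -2.81, 4.07]]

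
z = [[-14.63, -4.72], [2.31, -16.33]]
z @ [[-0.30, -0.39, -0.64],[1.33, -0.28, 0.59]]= [[-1.89,7.03,6.58], [-22.41,3.67,-11.11]]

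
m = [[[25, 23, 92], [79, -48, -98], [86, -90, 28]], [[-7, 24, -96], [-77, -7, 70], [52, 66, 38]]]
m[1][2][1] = 66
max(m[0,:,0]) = 86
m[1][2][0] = 52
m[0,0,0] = 25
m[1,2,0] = 52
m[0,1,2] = -98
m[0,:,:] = [[25, 23, 92], [79, -48, -98], [86, -90, 28]]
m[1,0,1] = 24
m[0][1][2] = -98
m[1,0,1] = 24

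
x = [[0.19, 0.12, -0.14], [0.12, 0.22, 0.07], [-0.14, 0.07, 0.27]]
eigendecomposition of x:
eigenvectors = [[0.69, -0.66, 0.3], [-0.53, -0.17, 0.83], [0.49, 0.74, 0.47]]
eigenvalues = [-0.0, 0.38, 0.3]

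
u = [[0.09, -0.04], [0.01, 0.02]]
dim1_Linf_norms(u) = [0.09, 0.02]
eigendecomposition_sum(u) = [[0.09, -0.06], [0.01, -0.01]] + [[-0.00, 0.02], [-0.00, 0.03]]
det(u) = 0.00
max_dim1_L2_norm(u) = 0.1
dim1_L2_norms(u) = [0.1, 0.02]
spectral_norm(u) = 0.10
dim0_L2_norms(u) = [0.09, 0.04]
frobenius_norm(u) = 0.10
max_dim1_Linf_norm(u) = 0.09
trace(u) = 0.11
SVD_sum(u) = [[0.09, -0.04], [0.00, -0.00]] + [[-0.0,-0.00], [0.01,0.02]]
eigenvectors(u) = [[0.99, 0.53],[0.16, 0.85]]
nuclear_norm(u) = 0.12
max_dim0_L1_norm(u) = 0.1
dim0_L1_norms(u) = [0.1, 0.06]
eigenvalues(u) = [0.08, 0.03]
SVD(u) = [[-1.0, -0.01], [-0.01, 1.0]] @ diag([0.09849409539729238, 0.02233636433865332]) @ [[-0.91,0.40],[0.40,0.91]]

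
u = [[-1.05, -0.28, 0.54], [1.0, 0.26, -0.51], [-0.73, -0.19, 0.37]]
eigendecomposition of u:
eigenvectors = [[-0.64, -0.48, 0.2], [0.62, 0.69, 0.66], [-0.46, -0.54, 0.73]]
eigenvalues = [-0.39, -0.03, -0.0]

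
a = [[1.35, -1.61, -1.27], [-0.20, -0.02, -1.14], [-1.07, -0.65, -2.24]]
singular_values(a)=[3.13, 2.01, 0.37]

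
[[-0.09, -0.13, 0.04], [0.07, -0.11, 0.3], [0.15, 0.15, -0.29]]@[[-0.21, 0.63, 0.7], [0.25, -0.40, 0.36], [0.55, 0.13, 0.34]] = [[0.01,0.0,-0.10], [0.12,0.13,0.11], [-0.15,-0.0,0.06]]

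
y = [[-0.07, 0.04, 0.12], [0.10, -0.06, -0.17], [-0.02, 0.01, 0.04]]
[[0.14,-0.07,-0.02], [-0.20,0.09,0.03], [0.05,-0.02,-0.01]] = y @ [[-0.09, 0.38, 0.22], [0.07, -0.1, 0.33], [1.08, -0.29, -0.15]]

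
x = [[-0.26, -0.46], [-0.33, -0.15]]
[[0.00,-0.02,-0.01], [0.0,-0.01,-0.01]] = x@[[-0.01, 0.04, 0.02],[-0.00, 0.01, 0.00]]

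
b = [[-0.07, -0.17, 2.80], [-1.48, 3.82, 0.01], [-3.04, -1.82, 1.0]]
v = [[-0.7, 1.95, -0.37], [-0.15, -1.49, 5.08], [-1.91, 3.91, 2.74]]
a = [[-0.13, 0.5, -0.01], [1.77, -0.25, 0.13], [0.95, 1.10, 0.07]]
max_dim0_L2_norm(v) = 5.78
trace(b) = 4.75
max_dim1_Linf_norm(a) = 1.77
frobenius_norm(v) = 7.68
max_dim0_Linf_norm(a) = 1.77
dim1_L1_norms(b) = [3.04, 5.31, 5.86]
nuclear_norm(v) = 10.79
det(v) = -0.09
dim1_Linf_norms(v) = [1.95, 5.08, 3.91]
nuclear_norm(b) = 10.47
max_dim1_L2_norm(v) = 5.3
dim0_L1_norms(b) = [4.59, 5.81, 3.81]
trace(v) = 0.55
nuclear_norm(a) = 3.23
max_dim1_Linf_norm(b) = 3.82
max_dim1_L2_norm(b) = 4.1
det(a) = -0.00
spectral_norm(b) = 4.30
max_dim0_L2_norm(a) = 2.01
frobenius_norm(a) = 2.37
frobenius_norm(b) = 6.18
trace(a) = -0.31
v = a @ b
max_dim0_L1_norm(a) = 2.85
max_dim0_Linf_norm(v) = 5.08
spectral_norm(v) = 5.98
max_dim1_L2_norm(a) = 1.79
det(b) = 39.54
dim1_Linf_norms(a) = [0.5, 1.77, 1.1]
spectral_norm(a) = 2.05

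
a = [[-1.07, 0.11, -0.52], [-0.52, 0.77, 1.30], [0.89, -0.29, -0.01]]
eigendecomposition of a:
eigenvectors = [[(0.33-0.16j), 0.33+0.16j, 0.25+0.00j], [0.80+0.00j, (0.8-0j), (0.89+0j)], [-0.46+0.10j, -0.46-0.10j, (-0.37+0j)]]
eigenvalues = [(-0.2+0.27j), (-0.2-0.27j), (0.09+0j)]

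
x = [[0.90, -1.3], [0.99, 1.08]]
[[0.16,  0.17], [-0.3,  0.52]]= x @ [[-0.10, 0.38], [-0.19, 0.13]]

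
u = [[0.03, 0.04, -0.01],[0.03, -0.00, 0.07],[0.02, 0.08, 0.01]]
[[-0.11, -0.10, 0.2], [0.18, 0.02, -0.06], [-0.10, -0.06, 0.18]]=u@[[-0.61, -2.61, 3.58], [-1.48, -0.31, 1.63], [2.90, 1.4, -2.38]]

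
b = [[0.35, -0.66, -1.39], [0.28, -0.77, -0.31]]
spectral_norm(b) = 1.73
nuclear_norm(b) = 2.26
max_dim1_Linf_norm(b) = 1.39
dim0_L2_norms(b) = [0.45, 1.01, 1.42]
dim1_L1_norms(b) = [2.4, 1.36]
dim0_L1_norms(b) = [0.63, 1.43, 1.7]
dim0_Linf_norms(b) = [0.35, 0.77, 1.39]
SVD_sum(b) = [[0.39, -0.84, -1.26], [0.19, -0.39, -0.59]] + [[-0.04, 0.18, -0.13], [0.09, -0.38, 0.28]]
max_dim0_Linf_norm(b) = 1.39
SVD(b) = [[-0.91, -0.42], [-0.42, 0.91]] @ diag([1.725392392689447, 0.529736813190649]) @ [[-0.25, 0.54, 0.81], [0.20, -0.79, 0.59]]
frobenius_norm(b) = 1.80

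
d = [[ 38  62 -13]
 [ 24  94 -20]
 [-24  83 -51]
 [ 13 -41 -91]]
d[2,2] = -51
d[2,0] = -24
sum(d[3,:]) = -119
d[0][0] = 38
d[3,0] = 13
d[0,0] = 38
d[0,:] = [38, 62, -13]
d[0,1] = 62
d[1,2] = -20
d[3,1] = -41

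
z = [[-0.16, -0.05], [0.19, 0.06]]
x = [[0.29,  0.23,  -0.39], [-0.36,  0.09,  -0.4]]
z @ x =[[-0.03, -0.04, 0.08], [0.03, 0.05, -0.1]]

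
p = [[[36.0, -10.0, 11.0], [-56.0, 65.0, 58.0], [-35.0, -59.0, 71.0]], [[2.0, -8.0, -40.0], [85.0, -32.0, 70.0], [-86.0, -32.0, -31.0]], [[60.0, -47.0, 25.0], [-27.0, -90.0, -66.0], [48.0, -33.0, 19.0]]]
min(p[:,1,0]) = -56.0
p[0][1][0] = -56.0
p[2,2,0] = 48.0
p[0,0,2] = 11.0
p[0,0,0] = 36.0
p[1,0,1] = -8.0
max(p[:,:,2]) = 71.0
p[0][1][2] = 58.0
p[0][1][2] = 58.0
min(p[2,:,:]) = -90.0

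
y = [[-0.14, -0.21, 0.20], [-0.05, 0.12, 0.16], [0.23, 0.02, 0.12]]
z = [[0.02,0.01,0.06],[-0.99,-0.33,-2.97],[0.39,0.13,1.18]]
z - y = [[0.16, 0.22, -0.14], [-0.94, -0.45, -3.13], [0.16, 0.11, 1.06]]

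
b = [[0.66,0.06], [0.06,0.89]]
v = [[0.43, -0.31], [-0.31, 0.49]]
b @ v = [[0.27, -0.18], [-0.25, 0.42]]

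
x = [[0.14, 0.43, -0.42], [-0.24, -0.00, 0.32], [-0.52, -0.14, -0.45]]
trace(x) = -0.31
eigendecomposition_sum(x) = [[(-0.18+0j), (0.04+0j), -0.32+0.00j], [0.07-0.00j, -0.02-0.00j, 0.13-0.00j], [(-0.3+0j), 0.07+0.00j, (-0.53+0j)]] + [[0.16+0.09j, (0.19-0.1j), (-0.05-0.08j)],[(-0.16+0.11j), 0.01+0.23j, (0.1-0.01j)],[-0.11-0.03j, (-0.11+0.09j), (0.04+0.04j)]] + [[(0.16-0.09j), (0.19+0.1j), -0.05+0.08j], [(-0.16-0.11j), (0.01-0.23j), (0.1+0.01j)], [(-0.11+0.03j), (-0.11-0.09j), (0.04-0.04j)]]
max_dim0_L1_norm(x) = 1.19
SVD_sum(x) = [[-0.14, 0.08, -0.39], [0.07, -0.04, 0.20], [-0.19, 0.11, -0.52]] + [[0.35, 0.25, -0.08], [-0.20, -0.14, 0.04], [-0.33, -0.24, 0.07]] + [[-0.06, 0.1, 0.04], [-0.12, 0.18, 0.08], [0.00, -0.00, -0.00]]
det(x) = -0.13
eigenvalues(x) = [(-0.73+0j), (0.21+0.36j), (0.21-0.36j)]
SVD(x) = [[0.57, 0.67, 0.48], [-0.29, -0.38, 0.88], [0.77, -0.64, -0.02]] @ diag([0.7358384183626497, 0.6502100161811654, 0.26299953786887714]) @ [[-0.34, 0.19, -0.92], [0.8, 0.58, -0.17], [-0.5, 0.79, 0.35]]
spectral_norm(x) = 0.74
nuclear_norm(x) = 1.65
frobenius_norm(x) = 1.02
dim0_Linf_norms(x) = [0.52, 0.43, 0.45]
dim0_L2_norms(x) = [0.59, 0.45, 0.69]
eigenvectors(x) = [[0.51+0.00j, (-0.26-0.57j), -0.26+0.57j], [-0.20+0.00j, 0.67+0.00j, 0.67-0.00j], [(0.84+0j), (0.24+0.32j), 0.24-0.32j]]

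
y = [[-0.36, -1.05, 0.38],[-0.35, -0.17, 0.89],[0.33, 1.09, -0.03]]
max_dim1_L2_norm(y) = 1.17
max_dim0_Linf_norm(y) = 1.09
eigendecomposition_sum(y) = [[-0.41, -0.79, 0.58], [-0.33, -0.63, 0.46], [0.33, 0.64, -0.47]] + [[0.04, -0.01, 0.04],[-0.01, 0.0, -0.01],[0.01, -0.0, 0.01]] + [[0.01,  -0.25,  -0.23], [-0.01,  0.46,  0.44], [-0.01,  0.45,  0.43]]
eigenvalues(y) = [-1.51, 0.05, 0.9]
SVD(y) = [[-0.69, 0.05, 0.72], [-0.34, -0.90, -0.27], [0.64, -0.43, 0.64]] @ diag([1.6918292436983753, 0.8678133471521718, 0.050137856670637665]) @ [[0.34, 0.87, -0.35], [0.18, -0.42, -0.89], [0.92, -0.24, 0.3]]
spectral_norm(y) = 1.69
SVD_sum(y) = [[-0.40, -1.02, 0.41], [-0.20, -0.50, 0.2], [0.37, 0.94, -0.37]] + [[0.01,-0.02,-0.04], [-0.14,0.33,0.69], [-0.07,0.16,0.33]] + [[0.03, -0.01, 0.01], [-0.01, 0.00, -0.00], [0.03, -0.01, 0.01]]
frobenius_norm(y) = 1.90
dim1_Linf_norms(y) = [1.05, 0.89, 1.09]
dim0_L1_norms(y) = [1.04, 2.31, 1.3]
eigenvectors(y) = [[-0.66, -0.92, -0.36],  [-0.53, 0.26, 0.67],  [0.54, -0.3, 0.66]]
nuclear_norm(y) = 2.61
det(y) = -0.07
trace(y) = -0.56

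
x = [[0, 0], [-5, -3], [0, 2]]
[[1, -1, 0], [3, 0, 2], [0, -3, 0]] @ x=[[5, 3], [0, 4], [15, 9]]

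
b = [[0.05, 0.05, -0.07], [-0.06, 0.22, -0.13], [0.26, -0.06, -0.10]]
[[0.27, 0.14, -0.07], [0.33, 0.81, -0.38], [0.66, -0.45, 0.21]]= b@[[3.49, -2.51, 1.17], [2.89, 1.34, -0.64], [0.72, -2.82, 1.32]]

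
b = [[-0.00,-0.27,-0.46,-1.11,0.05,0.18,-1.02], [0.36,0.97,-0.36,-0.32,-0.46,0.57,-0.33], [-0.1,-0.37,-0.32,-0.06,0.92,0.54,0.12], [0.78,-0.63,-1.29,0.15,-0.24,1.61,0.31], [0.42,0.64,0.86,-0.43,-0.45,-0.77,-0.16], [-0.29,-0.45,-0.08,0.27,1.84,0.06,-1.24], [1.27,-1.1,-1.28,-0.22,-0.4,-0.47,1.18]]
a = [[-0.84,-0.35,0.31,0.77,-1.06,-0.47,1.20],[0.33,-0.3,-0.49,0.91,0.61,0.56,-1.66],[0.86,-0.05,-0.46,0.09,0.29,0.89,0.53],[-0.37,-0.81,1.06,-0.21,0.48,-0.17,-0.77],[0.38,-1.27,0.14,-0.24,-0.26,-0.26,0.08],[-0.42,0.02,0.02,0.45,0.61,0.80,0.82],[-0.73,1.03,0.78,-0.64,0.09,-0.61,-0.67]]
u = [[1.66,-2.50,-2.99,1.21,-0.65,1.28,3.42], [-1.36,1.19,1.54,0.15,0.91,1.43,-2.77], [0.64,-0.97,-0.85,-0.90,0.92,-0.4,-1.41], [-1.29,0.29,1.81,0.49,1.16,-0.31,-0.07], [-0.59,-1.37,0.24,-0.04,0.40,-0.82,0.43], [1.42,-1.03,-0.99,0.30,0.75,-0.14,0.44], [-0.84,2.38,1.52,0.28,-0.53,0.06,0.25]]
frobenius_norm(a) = 4.63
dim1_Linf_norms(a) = [1.2, 1.66, 0.89, 1.06, 1.27, 0.82, 1.03]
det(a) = -0.29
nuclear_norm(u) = 17.16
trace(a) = -1.94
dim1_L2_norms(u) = [5.76, 4.03, 2.42, 2.59, 1.82, 2.22, 3.02]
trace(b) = 1.59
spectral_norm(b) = 3.18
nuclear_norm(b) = 11.32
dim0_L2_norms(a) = [1.6, 1.88, 1.52, 1.46, 1.5, 1.56, 2.49]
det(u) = -1.74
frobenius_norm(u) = 8.90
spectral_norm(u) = 7.35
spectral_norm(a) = 2.73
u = a @ b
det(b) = 5.65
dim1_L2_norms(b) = [1.61, 1.4, 1.19, 2.33, 1.53, 2.3, 2.51]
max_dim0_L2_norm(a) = 2.49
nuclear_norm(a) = 10.31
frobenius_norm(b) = 5.03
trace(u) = 3.00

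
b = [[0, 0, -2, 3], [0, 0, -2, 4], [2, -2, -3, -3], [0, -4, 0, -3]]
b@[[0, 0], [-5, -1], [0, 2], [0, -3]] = [[0, -13], [0, -16], [10, 5], [20, 13]]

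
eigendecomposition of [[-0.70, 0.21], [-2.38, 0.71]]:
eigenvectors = [[-0.28+0.02j, -0.28-0.02j],  [-0.96+0.00j, -0.96-0.00j]]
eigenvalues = [0.05j, -0.05j]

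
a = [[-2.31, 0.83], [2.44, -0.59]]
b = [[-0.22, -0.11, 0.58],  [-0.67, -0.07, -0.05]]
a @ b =[[-0.05, 0.20, -1.38],[-0.14, -0.23, 1.44]]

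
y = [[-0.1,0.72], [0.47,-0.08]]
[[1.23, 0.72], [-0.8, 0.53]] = y@ [[-1.45,1.34], [1.51,1.19]]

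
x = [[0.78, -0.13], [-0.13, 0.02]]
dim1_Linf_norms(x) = [0.78, 0.13]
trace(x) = 0.80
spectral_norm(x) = 0.80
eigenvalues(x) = [0.8, -0.0]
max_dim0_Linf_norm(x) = 0.78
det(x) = -0.00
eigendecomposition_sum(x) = [[0.78, -0.13],[-0.13, 0.02]] + [[-0.0, -0.00],[-0.0, -0.0]]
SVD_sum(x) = [[0.78, -0.13],  [-0.13, 0.02]] + [[-0.0, -0.00], [-0.00, -0.00]]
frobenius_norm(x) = 0.80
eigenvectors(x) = [[0.99, 0.16], [-0.16, 0.99]]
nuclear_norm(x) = 0.80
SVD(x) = [[-0.99, 0.16],[0.16, 0.99]] @ diag([0.801621712560464, 0.0016217125604640452]) @ [[-0.99, 0.16], [-0.16, -0.99]]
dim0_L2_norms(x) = [0.79, 0.13]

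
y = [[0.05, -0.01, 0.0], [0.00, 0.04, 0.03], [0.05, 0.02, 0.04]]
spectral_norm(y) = 0.08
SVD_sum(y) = [[0.03, 0.01, 0.02], [0.02, 0.01, 0.02], [0.05, 0.02, 0.04]] + [[0.02, -0.02, -0.02],  [-0.02, 0.03, 0.02],  [-0.0, 0.0, 0.0]] + [[0.0, 0.0, -0.0], [0.00, 0.0, -0.00], [-0.0, -0.0, 0.0]]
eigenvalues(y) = [(0.01+0j), (0.06+0.02j), (0.06-0.02j)]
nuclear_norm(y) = 0.14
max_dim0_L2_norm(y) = 0.07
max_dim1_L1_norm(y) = 0.11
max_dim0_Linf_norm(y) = 0.05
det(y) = 0.00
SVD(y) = [[-0.44, 0.67, -0.60], [-0.36, -0.74, -0.56], [-0.82, -0.03, 0.57]] @ diag([0.08121593652657133, 0.05422932730822947, 0.007946805258017574]) @ [[-0.78,-0.33,-0.54], [0.59,-0.68,-0.43], [-0.23,-0.65,0.72]]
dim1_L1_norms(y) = [0.06, 0.07, 0.11]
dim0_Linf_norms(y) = [0.05, 0.04, 0.04]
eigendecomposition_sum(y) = [[0.00-0.00j, 0.00-0.00j, (-0+0j)], [0.00-0.00j, 0.00-0.00j, (-0+0j)], [(-0+0j), (-0+0j), 0j]] + [[0.02+0.01j, -0.01+0.01j, 0.01j],  [(-0-0.05j), 0.02+0.00j, (0.02-0.01j)],  [0.03-0.04j, (0.01+0.01j), (0.02+0j)]] + [[0.02-0.01j, (-0.01-0.01j), -0.01j],[-0.00+0.05j, 0.02-0.00j, (0.02+0.01j)],[(0.03+0.04j), 0.01-0.01j, (0.02-0j)]]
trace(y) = 0.13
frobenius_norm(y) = 0.10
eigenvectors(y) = [[-0.17+0.00j,-0.20+0.31j,-0.20-0.31j], [-0.68+0.00j,0.70+0.00j,(0.7-0j)], [(0.71+0j),(0.48+0.37j),0.48-0.37j]]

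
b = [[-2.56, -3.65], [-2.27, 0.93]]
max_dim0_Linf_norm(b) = 3.65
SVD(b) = [[-0.99, -0.17], [-0.17, 0.99]] @ diag([4.503936987734928, 2.3682169686313]) @ [[0.64, 0.76], [-0.76, 0.64]]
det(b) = -10.67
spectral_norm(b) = 4.50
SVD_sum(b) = [[-2.86,-3.4], [-0.48,-0.58]] + [[0.3, -0.25], [-1.79, 1.51]]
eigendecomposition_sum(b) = [[-3.17, -2.27], [-1.41, -1.01]] + [[0.61, -1.38], [-0.86, 1.94]]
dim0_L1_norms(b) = [4.83, 4.58]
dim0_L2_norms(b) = [3.42, 3.77]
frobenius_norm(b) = 5.09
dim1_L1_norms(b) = [6.21, 3.2]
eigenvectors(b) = [[-0.91, 0.58], [-0.41, -0.81]]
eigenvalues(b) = [-4.18, 2.55]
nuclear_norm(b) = 6.87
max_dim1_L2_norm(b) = 4.46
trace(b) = -1.63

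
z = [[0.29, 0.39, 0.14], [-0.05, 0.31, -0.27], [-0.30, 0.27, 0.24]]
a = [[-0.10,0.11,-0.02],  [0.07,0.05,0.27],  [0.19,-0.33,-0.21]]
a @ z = [[-0.03, -0.01, -0.05], [-0.06, 0.12, 0.06], [0.13, -0.08, 0.07]]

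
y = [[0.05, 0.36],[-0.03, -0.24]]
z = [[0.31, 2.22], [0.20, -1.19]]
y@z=[[0.09, -0.32],[-0.06, 0.22]]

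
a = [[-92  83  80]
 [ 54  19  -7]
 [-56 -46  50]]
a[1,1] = 19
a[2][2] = 50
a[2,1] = -46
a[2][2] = 50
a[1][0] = 54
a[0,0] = -92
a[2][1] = -46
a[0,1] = 83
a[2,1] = -46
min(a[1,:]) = -7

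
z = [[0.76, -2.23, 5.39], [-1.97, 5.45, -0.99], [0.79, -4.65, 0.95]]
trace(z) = 7.16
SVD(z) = [[-0.54,-0.84,-0.02], [0.65,-0.43,0.63], [-0.53,0.33,0.78]] @ diag([8.560568550856143, 4.313138869772388, 0.6547512322640764]) @ [[-0.25, 0.84, -0.48], [0.11, -0.46, -0.88], [-0.96, -0.27, 0.02]]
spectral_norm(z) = 8.56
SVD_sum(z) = [[1.14, -3.91, 2.20], [-1.37, 4.7, -2.64], [1.13, -3.86, 2.17]] + [[-0.40, 1.68, 3.19],  [-0.20, 0.86, 1.64],  [0.15, -0.65, -1.23]] + [[0.01, 0.0, -0.00],[-0.39, -0.11, 0.01],[-0.49, -0.14, 0.01]]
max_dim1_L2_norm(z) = 5.88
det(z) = 24.18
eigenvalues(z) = [(7.95+0j), (-0.39+1.7j), (-0.39-1.7j)]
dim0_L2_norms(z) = [2.25, 7.5, 5.56]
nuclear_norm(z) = 13.53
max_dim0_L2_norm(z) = 7.5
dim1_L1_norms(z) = [8.38, 8.41, 6.39]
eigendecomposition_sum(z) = [[(1.41+0j), -4.46+0.00j, 1.72-0.00j],[-1.60+0.00j, 5.05-0.00j, (-1.95+0j)],[1.22+0.00j, -3.86+0.00j, (1.49-0j)]] + [[(-0.33+0.66j), (1.12+0.76j), 1.84+0.23j], [-0.19+0.14j, (0.2+0.37j), 0.48+0.33j], [-0.22-0.19j, -0.40+0.34j, (-0.27+0.67j)]] + [[-0.33-0.66j, (1.12-0.76j), (1.84-0.23j)], [(-0.19-0.14j), (0.2-0.37j), 0.48-0.33j], [-0.22+0.19j, -0.40-0.34j, (-0.27-0.67j)]]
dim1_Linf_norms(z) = [5.39, 5.45, 4.65]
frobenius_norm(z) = 9.61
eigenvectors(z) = [[0.57+0.00j, (0.89+0j), (0.89-0j)], [(-0.65+0j), 0.25+0.13j, 0.25-0.13j], [0.50+0.00j, (-0.09+0.34j), (-0.09-0.34j)]]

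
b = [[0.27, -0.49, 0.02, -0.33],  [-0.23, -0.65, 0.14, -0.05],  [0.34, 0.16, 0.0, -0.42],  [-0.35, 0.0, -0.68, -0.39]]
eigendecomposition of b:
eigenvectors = [[-0.52+0.00j, (-0.46+0j), -0.13-0.26j, (-0.13+0.26j)], [0j, 0.28+0.00j, (0.11-0.55j), 0.11+0.55j], [(-0.63+0j), 0.66+0.00j, -0.33+0.20j, -0.33-0.20j], [(0.58+0j), -0.52+0.00j, -0.67+0.00j, -0.67-0.00j]]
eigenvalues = [(0.66+0j), (0.16+0j), (-0.8+0.06j), (-0.8-0.06j)]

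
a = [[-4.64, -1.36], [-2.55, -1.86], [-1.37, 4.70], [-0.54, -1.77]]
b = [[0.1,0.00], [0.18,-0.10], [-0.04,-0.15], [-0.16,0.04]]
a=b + [[-4.74, -1.36], [-2.73, -1.76], [-1.33, 4.85], [-0.38, -1.81]]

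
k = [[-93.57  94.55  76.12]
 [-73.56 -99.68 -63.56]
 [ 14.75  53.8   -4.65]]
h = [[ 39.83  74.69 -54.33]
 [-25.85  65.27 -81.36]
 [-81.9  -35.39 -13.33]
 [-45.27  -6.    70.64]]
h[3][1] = -6.0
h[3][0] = -45.27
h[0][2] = -54.33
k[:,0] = [-93.57, -73.56, 14.75]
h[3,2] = 70.64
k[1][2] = -63.56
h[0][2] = -54.33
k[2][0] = 14.75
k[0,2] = 76.12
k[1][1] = -99.68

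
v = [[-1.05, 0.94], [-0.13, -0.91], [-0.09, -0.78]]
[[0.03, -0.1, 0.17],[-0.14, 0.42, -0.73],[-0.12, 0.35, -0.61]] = v@[[0.1,-0.28,0.49], [0.14,-0.42,0.73]]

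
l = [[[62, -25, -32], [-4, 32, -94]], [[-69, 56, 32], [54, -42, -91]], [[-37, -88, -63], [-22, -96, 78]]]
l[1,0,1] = 56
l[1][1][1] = -42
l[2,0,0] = -37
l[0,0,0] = 62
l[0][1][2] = -94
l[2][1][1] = -96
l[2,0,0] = -37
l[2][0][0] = -37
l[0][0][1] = -25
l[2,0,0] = -37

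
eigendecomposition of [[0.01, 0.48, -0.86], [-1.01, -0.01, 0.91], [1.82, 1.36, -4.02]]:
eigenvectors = [[-0.24, 0.58, 0.40],[0.17, 0.64, 0.8],[-0.96, 0.51, 0.45]]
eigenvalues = [-3.81, -0.21, -0.0]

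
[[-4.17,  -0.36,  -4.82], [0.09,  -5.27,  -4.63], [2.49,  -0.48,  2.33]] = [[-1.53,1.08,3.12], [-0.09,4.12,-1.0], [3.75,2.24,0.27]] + [[-2.64, -1.44, -7.94], [0.18, -9.39, -3.63], [-1.26, -2.72, 2.06]]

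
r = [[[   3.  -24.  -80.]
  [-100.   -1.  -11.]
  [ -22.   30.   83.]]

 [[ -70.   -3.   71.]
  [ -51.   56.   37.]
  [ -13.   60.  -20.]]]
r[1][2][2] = -20.0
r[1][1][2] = 37.0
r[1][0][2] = 71.0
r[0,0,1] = -24.0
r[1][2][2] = -20.0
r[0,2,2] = 83.0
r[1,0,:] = [-70.0, -3.0, 71.0]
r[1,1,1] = 56.0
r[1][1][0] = -51.0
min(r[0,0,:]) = -80.0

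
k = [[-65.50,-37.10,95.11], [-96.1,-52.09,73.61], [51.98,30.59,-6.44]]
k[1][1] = -52.09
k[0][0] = -65.5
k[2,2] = -6.44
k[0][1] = -37.1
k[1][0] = -96.1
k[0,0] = -65.5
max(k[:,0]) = 51.98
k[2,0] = 51.98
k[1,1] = -52.09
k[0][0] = -65.5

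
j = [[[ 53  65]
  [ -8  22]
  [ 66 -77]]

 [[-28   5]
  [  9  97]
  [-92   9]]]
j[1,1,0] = 9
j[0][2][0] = 66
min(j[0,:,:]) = -77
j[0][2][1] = -77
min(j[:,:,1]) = -77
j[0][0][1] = 65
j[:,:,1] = [[65, 22, -77], [5, 97, 9]]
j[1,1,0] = 9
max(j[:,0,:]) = 65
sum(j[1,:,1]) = 111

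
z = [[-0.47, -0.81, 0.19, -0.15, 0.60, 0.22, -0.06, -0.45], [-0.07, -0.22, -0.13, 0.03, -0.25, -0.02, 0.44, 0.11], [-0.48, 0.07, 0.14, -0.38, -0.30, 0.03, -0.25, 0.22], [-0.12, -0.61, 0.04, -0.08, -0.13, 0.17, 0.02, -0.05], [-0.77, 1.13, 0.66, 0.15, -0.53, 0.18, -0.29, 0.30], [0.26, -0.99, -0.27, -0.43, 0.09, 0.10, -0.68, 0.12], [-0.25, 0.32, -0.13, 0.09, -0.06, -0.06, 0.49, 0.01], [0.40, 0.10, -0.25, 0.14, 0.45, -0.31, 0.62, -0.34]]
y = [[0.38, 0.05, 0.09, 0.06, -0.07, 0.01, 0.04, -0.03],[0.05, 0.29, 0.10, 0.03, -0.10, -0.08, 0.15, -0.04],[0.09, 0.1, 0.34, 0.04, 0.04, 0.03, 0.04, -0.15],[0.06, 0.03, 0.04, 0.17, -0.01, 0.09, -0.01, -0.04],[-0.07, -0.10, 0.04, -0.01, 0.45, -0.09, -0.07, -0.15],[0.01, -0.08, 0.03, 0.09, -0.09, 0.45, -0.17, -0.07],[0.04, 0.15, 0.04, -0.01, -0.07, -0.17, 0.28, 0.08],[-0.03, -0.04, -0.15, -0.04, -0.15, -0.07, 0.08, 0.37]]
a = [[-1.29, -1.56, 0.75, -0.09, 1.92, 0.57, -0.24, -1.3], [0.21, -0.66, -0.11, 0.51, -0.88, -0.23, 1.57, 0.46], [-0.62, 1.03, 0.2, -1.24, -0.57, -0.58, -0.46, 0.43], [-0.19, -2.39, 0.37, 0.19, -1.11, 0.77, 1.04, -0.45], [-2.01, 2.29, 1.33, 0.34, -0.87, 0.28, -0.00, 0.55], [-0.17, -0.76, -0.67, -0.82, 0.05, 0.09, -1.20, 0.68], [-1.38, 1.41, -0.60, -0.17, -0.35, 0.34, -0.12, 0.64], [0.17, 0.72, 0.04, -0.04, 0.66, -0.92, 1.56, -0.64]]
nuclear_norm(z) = 6.18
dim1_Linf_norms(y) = [0.38, 0.29, 0.34, 0.17, 0.45, 0.45, 0.28, 0.37]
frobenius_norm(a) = 7.30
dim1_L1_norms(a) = [7.72, 4.63, 5.13, 6.51, 7.67, 4.44, 5.01, 4.75]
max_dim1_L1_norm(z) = 4.01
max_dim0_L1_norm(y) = 0.99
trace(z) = -0.91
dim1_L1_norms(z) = [2.95, 1.27, 1.87, 1.22, 4.01, 2.94, 1.41, 2.61]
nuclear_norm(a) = 17.03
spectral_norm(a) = 4.72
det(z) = 0.00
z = y @ a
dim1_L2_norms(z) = [1.25, 0.58, 0.78, 0.67, 1.68, 1.34, 0.66, 1.03]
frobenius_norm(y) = 1.17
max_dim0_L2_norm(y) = 0.51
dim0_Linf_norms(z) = [0.77, 1.13, 0.66, 0.43, 0.6, 0.31, 0.68, 0.45]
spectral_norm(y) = 0.69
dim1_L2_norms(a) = [3.23, 2.06, 2.02, 3.01, 3.51, 1.91, 2.22, 2.16]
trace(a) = -3.10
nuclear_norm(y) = 2.73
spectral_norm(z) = 2.17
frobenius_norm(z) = 3.01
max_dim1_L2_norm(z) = 1.68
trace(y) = 2.73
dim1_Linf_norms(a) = [1.92, 1.57, 1.24, 2.39, 2.29, 1.2, 1.41, 1.56]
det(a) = 0.21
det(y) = 0.00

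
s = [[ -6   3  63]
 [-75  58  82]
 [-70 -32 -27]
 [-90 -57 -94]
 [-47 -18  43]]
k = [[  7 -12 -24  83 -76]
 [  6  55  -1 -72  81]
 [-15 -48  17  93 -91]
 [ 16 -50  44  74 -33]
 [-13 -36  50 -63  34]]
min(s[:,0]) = -90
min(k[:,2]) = -24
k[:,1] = [-12, 55, -48, -50, -36]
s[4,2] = 43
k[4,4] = 34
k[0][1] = -12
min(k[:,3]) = -72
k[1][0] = 6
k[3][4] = -33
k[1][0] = 6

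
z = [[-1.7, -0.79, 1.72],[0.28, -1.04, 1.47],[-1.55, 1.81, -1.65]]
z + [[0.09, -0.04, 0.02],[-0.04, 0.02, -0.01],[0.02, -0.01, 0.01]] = [[-1.61, -0.83, 1.74],[0.24, -1.02, 1.46],[-1.53, 1.80, -1.64]]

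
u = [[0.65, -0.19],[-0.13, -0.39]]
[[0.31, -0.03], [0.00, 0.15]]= u@[[0.43, -0.15], [-0.15, -0.34]]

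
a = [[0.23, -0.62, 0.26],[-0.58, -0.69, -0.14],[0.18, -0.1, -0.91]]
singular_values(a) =[0.99, 0.96, 0.56]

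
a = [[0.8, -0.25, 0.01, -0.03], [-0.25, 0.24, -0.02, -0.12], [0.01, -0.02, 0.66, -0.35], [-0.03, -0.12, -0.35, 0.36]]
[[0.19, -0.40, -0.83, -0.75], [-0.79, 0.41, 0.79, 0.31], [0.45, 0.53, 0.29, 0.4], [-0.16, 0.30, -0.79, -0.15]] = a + [[-0.61,-0.15,-0.84,-0.72], [-0.54,0.17,0.81,0.43], [0.44,0.55,-0.37,0.75], [-0.13,0.42,-0.44,-0.51]]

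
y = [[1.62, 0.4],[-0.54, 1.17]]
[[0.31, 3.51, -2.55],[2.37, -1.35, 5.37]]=y@[[-0.28, 2.2, -2.43], [1.9, -0.14, 3.47]]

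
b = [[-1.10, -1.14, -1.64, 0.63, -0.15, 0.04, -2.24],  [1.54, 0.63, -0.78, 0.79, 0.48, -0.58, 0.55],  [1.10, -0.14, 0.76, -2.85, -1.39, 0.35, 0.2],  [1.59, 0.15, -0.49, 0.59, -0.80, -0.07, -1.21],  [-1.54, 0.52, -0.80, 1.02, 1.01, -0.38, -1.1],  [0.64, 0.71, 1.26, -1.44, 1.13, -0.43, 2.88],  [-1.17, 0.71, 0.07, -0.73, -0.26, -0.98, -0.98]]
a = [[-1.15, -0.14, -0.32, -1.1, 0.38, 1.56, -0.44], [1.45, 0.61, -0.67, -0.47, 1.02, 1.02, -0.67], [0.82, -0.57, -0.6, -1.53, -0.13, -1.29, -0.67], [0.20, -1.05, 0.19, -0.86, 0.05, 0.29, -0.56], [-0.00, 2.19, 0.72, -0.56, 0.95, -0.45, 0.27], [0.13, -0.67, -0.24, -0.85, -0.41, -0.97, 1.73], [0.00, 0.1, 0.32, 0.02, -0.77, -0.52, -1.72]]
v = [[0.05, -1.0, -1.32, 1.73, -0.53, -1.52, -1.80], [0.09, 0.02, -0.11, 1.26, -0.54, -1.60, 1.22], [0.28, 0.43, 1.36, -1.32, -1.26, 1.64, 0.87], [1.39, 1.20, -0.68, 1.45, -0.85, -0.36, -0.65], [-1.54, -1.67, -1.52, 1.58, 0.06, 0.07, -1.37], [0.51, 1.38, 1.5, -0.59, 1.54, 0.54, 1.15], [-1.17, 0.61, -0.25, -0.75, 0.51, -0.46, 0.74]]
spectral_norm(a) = 3.13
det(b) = 15.55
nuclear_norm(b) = 15.90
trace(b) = 0.48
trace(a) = -3.74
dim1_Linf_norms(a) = [1.56, 1.45, 1.53, 1.05, 2.19, 1.73, 1.72]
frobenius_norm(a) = 5.94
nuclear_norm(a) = 14.06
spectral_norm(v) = 5.79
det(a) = -27.99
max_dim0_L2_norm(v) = 3.44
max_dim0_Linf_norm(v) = 1.8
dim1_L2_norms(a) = [2.33, 2.38, 2.41, 1.52, 2.61, 2.31, 1.98]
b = a + v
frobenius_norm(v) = 7.59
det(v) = -54.86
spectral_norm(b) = 5.59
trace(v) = 4.22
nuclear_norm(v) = 16.39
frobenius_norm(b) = 7.63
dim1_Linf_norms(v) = [1.8, 1.6, 1.64, 1.45, 1.67, 1.54, 1.17]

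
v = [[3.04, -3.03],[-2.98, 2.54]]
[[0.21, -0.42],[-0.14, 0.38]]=v @ [[-0.08, -0.06], [-0.15, 0.08]]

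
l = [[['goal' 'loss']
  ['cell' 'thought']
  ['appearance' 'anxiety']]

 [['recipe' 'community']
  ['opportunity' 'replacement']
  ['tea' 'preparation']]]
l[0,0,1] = 'loss'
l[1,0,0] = 'recipe'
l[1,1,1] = 'replacement'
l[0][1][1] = 'thought'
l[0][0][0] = 'goal'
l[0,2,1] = 'anxiety'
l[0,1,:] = ['cell', 'thought']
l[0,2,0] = 'appearance'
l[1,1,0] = 'opportunity'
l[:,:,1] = [['loss', 'thought', 'anxiety'], ['community', 'replacement', 'preparation']]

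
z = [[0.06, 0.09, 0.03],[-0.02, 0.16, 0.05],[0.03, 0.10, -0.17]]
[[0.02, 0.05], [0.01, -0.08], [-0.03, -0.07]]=z @ [[0.2, 1.29],[0.02, -0.43],[0.25, 0.38]]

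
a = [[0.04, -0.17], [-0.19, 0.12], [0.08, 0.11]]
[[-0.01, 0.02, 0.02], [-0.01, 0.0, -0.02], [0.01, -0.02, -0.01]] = a @ [[0.08, -0.11, 0.02],[0.06, -0.14, -0.13]]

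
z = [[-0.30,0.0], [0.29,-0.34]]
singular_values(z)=[0.5, 0.2]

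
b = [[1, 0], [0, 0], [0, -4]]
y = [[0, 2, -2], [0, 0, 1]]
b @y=[[0, 2, -2], [0, 0, 0], [0, 0, -4]]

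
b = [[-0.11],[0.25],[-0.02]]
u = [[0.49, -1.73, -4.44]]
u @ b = [[-0.4]]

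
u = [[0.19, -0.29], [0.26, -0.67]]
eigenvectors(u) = [[0.95, 0.36], [0.32, 0.93]]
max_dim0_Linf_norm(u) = 0.67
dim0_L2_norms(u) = [0.32, 0.73]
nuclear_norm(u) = 0.86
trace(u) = -0.48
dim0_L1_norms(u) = [0.45, 0.96]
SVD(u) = [[-0.43, -0.9], [-0.9, 0.43]] @ diag([0.7952615483633181, 0.06526154836331814]) @ [[-0.40, 0.92], [-0.92, -0.40]]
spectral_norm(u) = 0.80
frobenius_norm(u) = 0.80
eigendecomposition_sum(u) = [[0.1, -0.04], [0.04, -0.01]] + [[0.09, -0.25],[0.22, -0.66]]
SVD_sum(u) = [[0.14, -0.31],[0.29, -0.66]] + [[0.05,0.02], [-0.03,-0.01]]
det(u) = -0.05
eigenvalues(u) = [0.09, -0.57]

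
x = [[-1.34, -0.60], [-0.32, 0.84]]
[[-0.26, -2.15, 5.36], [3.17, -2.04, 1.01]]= x @ [[-1.28, 2.3, -3.88], [3.29, -1.55, -0.27]]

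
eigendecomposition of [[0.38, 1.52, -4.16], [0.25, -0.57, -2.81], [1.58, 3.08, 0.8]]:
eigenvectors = [[(0.88+0j), 0.69+0.00j, 0.69-0.00j], [-0.48+0.00j, (0.38+0.14j), 0.38-0.14j], [0.05+0.00j, (0.09-0.59j), 0.09+0.59j]]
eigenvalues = [(-0.71+0j), (0.66+3.87j), (0.66-3.87j)]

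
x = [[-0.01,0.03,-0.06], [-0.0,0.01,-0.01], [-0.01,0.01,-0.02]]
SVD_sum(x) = [[-0.01, 0.03, -0.06],[-0.0, 0.01, -0.01],[-0.0, 0.01, -0.02]] + [[0.00, 0.00, 0.0], [0.0, 0.00, 0.00], [-0.01, -0.0, -0.00]] + [[0.00, -0.0, -0.0], [-0.00, 0.0, 0.00], [-0.0, 0.0, 0.0]]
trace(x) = -0.02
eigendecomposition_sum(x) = [[-0.02,0.02,-0.05], [-0.00,0.0,-0.00], [-0.01,0.01,-0.02]] + [[0.01, 0.01, -0.01], [0.00, 0.01, -0.01], [-0.0, -0.00, 0.0]] + [[0.00,-0.0,-0.0], [-0.0,0.0,0.0], [-0.0,0.00,0.00]]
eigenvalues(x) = [-0.04, 0.01, 0.0]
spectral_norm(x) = 0.07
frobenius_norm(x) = 0.07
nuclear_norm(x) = 0.08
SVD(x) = [[-0.93, -0.19, -0.32],[-0.18, -0.52, 0.83],[-0.33, 0.83, 0.45]] @ diag([0.07305085505723338, 0.00692355993171408, 0.003954351183068625]) @ [[0.17,-0.45,0.88], [-0.93,-0.37,-0.01], [-0.33,0.81,0.48]]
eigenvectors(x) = [[0.89, 0.90, 0.36], [0.10, 0.41, -0.80], [0.45, -0.14, -0.48]]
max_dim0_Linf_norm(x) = 0.06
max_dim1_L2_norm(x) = 0.07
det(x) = -0.00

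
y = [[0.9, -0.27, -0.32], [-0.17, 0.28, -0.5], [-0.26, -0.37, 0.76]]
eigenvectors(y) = [[0.37,  0.63,  0.6], [0.80,  0.29,  -0.60], [0.46,  -0.72,  0.53]]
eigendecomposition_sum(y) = [[-0.01,-0.03,-0.02], [-0.02,-0.06,-0.04], [-0.01,-0.03,-0.02]] + [[0.52, 0.06, -0.52], [0.24, 0.03, -0.24], [-0.59, -0.07, 0.59]] + [[0.39, -0.30, 0.22], [-0.39, 0.31, -0.22], [0.35, -0.27, 0.19]]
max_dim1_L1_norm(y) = 1.49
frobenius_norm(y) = 1.46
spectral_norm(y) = 1.15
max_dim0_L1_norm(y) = 1.58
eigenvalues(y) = [-0.09, 1.14, 0.89]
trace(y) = 1.94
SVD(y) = [[-0.69, 0.67, 0.27], [-0.26, -0.58, 0.77], [0.68, 0.46, 0.57]] @ diag([1.1539476446601296, 0.8863616853336892, 0.0864164113797994]) @ [[-0.65, -0.12, 0.75], [0.66, -0.58, 0.48], [-0.38, -0.81, -0.46]]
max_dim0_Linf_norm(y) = 0.9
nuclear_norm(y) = 2.13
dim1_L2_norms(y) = [0.99, 0.6, 0.88]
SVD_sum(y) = [[0.52, 0.09, -0.59], [0.19, 0.04, -0.22], [-0.51, -0.09, 0.59]] + [[0.39,-0.35,0.29], [-0.34,0.30,-0.25], [0.27,-0.24,0.20]] + [[-0.01, -0.02, -0.01], [-0.03, -0.05, -0.03], [-0.02, -0.04, -0.02]]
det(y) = -0.09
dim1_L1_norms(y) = [1.49, 0.95, 1.39]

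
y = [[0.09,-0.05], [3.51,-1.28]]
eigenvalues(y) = [-0.05, -1.14]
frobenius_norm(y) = 3.74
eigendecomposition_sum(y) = [[-0.06,0.0], [-0.17,0.01]] + [[0.15, -0.05], [3.68, -1.29]]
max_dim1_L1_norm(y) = 4.79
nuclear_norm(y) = 3.75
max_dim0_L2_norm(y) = 3.51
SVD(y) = [[-0.03,-1.0], [-1.0,0.03]] @ diag([3.7374910969695354, 0.01613381769628625]) @ [[-0.94, 0.34], [0.34, 0.94]]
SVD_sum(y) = [[0.10, -0.03], [3.51, -1.28]] + [[-0.01, -0.02], [0.0, 0.00]]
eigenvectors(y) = [[0.33, 0.04], [0.94, 1.00]]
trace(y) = -1.19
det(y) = 0.06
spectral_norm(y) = 3.74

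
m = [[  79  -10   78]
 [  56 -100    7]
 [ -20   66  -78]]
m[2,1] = 66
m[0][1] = -10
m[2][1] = 66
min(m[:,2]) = -78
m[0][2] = 78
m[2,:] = [-20, 66, -78]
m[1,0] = 56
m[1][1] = -100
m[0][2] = 78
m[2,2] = -78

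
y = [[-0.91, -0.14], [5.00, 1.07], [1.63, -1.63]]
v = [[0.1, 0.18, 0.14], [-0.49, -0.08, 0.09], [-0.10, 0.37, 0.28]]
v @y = [[1.04, -0.05], [0.19, -0.16], [2.4, -0.05]]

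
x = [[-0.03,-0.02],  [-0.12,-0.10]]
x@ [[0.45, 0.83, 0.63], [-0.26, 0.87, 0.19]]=[[-0.01, -0.04, -0.02], [-0.03, -0.19, -0.09]]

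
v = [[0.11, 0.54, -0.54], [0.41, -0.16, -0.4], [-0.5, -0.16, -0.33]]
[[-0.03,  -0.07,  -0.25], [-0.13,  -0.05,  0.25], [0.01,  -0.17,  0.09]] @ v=[[0.09, 0.04, 0.13], [-0.16, -0.10, 0.01], [-0.11, 0.02, 0.03]]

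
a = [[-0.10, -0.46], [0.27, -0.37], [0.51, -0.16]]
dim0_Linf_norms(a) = [0.51, 0.46]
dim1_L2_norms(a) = [0.47, 0.46, 0.53]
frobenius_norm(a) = 0.85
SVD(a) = [[0.39, -0.81], [0.65, -0.09], [0.65, 0.58]] @ diag([0.7035192545995947, 0.47133921798173195]) @ [[0.67, -0.75], [0.75, 0.67]]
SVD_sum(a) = [[0.18,-0.21], [0.30,-0.34], [0.31,-0.34]] + [[-0.28, -0.25], [-0.03, -0.03], [0.20, 0.18]]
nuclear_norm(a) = 1.17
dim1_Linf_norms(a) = [0.46, 0.37, 0.51]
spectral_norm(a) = 0.70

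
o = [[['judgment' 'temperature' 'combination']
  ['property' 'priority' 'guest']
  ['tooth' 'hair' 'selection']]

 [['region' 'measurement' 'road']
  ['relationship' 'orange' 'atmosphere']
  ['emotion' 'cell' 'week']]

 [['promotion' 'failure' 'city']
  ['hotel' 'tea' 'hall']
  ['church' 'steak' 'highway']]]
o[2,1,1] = 'tea'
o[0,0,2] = 'combination'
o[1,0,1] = 'measurement'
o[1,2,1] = 'cell'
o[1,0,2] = 'road'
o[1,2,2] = 'week'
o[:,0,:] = [['judgment', 'temperature', 'combination'], ['region', 'measurement', 'road'], ['promotion', 'failure', 'city']]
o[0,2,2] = 'selection'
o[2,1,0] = 'hotel'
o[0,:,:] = [['judgment', 'temperature', 'combination'], ['property', 'priority', 'guest'], ['tooth', 'hair', 'selection']]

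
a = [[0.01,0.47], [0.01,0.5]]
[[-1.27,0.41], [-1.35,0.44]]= a @ [[-2.56,-4.13], [-2.65,0.97]]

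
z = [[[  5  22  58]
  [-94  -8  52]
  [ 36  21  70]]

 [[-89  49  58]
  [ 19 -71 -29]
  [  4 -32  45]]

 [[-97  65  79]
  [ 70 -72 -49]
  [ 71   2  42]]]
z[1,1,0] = 19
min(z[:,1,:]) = -94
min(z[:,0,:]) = -97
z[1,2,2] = 45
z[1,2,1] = -32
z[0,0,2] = 58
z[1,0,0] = -89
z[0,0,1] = 22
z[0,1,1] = -8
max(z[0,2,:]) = 70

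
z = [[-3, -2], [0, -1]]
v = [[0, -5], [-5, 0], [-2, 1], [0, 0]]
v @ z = [[0, 5], [15, 10], [6, 3], [0, 0]]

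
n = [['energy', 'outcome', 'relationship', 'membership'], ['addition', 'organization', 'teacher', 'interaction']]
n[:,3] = ['membership', 'interaction']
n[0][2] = 'relationship'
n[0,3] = 'membership'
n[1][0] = 'addition'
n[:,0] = ['energy', 'addition']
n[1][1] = 'organization'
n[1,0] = 'addition'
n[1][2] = 'teacher'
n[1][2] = 'teacher'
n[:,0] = ['energy', 'addition']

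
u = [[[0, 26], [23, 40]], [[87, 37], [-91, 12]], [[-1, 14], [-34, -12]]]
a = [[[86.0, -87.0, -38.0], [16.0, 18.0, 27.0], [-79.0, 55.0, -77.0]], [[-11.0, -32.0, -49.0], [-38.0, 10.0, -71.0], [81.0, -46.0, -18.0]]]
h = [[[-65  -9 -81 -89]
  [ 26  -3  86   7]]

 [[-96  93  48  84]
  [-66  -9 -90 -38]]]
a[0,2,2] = -77.0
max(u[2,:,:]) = 14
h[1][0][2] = 48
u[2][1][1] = -12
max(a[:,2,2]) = -18.0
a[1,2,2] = -18.0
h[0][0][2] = -81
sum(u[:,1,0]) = -102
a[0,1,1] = 18.0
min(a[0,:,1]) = -87.0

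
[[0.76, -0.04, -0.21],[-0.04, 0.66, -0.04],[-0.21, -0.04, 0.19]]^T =[[0.76, -0.04, -0.21], [-0.04, 0.66, -0.04], [-0.21, -0.04, 0.19]]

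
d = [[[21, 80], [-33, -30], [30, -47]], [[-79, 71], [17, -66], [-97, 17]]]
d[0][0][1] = 80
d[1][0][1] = 71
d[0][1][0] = -33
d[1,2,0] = -97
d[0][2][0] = 30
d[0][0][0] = 21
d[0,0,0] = 21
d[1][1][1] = -66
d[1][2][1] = 17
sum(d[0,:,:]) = 21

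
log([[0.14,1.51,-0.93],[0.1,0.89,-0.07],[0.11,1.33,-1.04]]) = [[(-5.05-0.1j),2.03-1.91j,4.32+2.77j], [(0.58+0j),-0.30+0.02j,-0.50-0.03j], [(0.21-0.12j),(-0.1-2.22j),-0.23+3.23j]]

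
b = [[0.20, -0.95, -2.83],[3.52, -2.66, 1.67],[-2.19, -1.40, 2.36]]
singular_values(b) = [4.74, 4.07, 2.13]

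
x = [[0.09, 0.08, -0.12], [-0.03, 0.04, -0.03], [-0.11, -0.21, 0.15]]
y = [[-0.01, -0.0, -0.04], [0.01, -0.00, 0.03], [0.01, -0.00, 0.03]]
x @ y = [[-0.00, 0.00, -0.00], [0.0, 0.0, 0.0], [0.0, 0.00, 0.00]]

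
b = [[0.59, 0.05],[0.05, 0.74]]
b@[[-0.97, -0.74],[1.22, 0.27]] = [[-0.51, -0.42], [0.85, 0.16]]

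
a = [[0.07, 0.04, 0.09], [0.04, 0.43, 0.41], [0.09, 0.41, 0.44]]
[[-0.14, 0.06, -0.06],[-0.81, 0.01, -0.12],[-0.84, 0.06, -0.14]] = a @ [[0.08, 0.85, -1.51], [-0.55, -0.11, -1.11], [-1.41, 0.06, 1.02]]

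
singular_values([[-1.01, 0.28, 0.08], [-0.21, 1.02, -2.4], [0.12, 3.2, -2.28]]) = [4.57, 1.2, 1.04]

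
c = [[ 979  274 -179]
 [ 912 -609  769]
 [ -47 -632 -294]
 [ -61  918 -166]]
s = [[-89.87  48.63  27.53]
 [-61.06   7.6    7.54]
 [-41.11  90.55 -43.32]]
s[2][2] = -43.32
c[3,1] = 918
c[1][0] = 912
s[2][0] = -41.11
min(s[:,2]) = -43.32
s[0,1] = 48.63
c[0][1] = 274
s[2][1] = 90.55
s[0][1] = 48.63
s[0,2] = 27.53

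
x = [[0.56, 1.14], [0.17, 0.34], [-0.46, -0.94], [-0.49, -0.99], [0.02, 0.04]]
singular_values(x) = [2.02, 0.0]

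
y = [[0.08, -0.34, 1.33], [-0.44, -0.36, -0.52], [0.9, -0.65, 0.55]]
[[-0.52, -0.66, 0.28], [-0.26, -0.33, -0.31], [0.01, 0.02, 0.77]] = y @ [[0.55, 0.7, 0.67], [0.49, 0.62, -0.15], [-0.30, -0.38, 0.13]]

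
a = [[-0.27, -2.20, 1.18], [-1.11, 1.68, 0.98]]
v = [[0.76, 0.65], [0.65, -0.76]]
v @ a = [[-0.93, -0.58, 1.53], [0.67, -2.71, 0.02]]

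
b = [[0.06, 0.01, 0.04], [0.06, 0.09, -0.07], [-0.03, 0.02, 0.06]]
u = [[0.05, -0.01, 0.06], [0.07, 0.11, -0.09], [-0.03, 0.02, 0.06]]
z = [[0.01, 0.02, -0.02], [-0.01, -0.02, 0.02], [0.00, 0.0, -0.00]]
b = u + z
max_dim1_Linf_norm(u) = 0.11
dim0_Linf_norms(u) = [0.07, 0.11, 0.09]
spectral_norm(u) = 0.16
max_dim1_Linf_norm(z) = 0.02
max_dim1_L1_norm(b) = 0.22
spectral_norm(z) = 0.04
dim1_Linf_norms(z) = [0.02, 0.02, 0.0]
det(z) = 0.00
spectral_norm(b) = 0.13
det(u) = 0.00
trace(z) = -0.01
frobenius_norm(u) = 0.19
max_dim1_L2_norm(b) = 0.13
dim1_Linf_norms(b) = [0.06, 0.09, 0.06]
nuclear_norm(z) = 0.04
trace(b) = 0.21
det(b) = 0.00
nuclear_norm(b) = 0.26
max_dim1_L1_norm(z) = 0.05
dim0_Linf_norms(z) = [0.01, 0.02, 0.02]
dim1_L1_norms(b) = [0.11, 0.22, 0.11]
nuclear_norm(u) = 0.30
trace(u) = 0.22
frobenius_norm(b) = 0.16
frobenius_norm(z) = 0.04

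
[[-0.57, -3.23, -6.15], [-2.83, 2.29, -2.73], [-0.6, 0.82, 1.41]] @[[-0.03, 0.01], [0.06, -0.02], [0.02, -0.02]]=[[-0.3, 0.18],[0.17, -0.02],[0.10, -0.05]]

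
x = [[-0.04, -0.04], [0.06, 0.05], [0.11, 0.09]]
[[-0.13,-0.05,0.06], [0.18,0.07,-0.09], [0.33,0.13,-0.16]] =x @ [[1.68, 0.53, -1.47], [1.65, 0.81, -0.02]]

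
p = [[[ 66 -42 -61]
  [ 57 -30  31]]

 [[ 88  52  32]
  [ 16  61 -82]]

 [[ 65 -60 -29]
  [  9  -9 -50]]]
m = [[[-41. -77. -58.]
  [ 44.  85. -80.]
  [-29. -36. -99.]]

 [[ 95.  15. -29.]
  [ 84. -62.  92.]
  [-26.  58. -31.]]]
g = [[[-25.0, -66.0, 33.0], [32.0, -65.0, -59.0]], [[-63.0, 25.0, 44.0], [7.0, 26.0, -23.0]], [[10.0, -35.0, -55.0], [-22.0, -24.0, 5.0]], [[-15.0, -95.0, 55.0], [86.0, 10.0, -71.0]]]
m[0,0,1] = -77.0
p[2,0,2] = -29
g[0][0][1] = -66.0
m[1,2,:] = [-26.0, 58.0, -31.0]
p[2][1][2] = -50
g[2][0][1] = -35.0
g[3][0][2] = 55.0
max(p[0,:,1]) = -30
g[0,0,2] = 33.0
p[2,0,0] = 65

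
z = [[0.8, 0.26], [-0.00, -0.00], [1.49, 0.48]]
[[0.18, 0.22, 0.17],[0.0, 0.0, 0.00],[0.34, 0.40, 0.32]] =z@ [[0.21, 0.38, 0.40], [0.06, -0.34, -0.57]]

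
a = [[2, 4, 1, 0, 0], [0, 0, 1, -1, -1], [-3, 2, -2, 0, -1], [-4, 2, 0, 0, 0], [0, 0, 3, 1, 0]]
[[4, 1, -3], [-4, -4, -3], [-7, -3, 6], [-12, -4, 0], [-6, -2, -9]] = a@[[3, 1, 0], [0, 0, 0], [-2, -1, -3], [0, 1, 0], [2, 2, 0]]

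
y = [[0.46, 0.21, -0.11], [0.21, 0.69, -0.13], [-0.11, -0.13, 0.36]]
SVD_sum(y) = [[0.22, 0.35, -0.14], [0.35, 0.57, -0.22], [-0.14, -0.22, 0.09]] + [[0.15, -0.14, -0.11], [-0.14, 0.12, 0.1], [-0.11, 0.1, 0.08]] + [[0.09, -0.00, 0.13], [-0.0, 0.0, -0.01], [0.13, -0.01, 0.2]]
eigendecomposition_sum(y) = [[0.22, 0.35, -0.14], [0.35, 0.57, -0.22], [-0.14, -0.22, 0.09]] + [[0.15, -0.14, -0.11], [-0.14, 0.12, 0.10], [-0.11, 0.1, 0.08]] + [[0.09, -0.0, 0.13], [-0.0, 0.00, -0.01], [0.13, -0.01, 0.20]]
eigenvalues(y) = [0.87, 0.35, 0.29]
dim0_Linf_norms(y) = [0.46, 0.69, 0.36]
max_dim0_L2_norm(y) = 0.73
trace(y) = 1.51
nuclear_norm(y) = 1.51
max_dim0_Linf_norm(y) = 0.69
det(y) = 0.09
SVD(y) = [[-0.5, 0.66, 0.57], [-0.81, -0.59, -0.03], [0.31, -0.47, 0.82]] @ diag([0.8698872215203927, 0.3510728143166072, 0.2890399641630005]) @ [[-0.50, -0.81, 0.31], [0.66, -0.59, -0.47], [0.57, -0.03, 0.82]]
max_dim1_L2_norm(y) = 0.73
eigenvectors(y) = [[-0.5,  -0.66,  0.57],[-0.81,  0.59,  -0.03],[0.31,  0.47,  0.82]]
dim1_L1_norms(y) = [0.78, 1.03, 0.6]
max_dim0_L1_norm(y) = 1.03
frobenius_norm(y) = 0.98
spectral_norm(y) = 0.87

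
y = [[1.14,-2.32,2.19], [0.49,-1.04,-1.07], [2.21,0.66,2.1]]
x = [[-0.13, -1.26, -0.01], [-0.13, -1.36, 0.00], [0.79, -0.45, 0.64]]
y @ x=[[1.88,0.73,1.39], [-0.77,1.28,-0.69], [1.29,-4.63,1.32]]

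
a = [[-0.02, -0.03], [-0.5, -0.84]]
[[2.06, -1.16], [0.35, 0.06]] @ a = [[0.54,  0.91], [-0.04,  -0.06]]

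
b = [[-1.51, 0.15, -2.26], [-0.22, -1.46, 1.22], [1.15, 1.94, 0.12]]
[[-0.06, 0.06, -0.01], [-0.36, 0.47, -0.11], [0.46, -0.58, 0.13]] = b@[[0.26, -0.32, 0.07], [0.09, -0.12, 0.03], [-0.14, 0.18, -0.04]]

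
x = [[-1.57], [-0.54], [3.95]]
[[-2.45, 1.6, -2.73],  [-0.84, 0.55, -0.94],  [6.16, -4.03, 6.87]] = x @ [[1.56, -1.02, 1.74]]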